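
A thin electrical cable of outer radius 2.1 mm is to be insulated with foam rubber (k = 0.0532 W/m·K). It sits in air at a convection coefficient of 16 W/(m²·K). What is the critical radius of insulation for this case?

r_cr ≈ 3.32 mm

For a cylinder r_cr = k/h = 0.0532/16
r_cr = 3.32 mm; since the bare radius (2.1 mm) is below r_cr, adding a thin layer of insulation will *increase* heat loss.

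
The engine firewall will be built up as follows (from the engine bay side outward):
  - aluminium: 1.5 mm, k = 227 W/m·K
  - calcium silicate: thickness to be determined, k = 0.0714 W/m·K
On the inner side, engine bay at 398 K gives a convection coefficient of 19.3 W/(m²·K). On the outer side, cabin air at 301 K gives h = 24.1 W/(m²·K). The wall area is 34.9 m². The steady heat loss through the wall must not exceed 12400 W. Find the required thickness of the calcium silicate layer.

L ≈ 12.8 mm

Using the resistance-network approach (series):
R_inner film = 1/(h_i·A) = 1/(19.3×34.9) = 0.001485 K/W
R_aluminium = L/(kA) = 0.0015/(227×34.9) = 1.893×10^-7 K/W
R_outer film = 1/(h_o·A) = 1/(24.1×34.9) = 0.001189 K/W
Sum of the known resistances R_other = 0.002674 K/W
Required total resistance R_tot = ΔT/Q_allow = 97/12400 = 0.007823 K/W
R_calcium silicate = R_tot − R_other = 0.005149 K/W
L = R·k·A = 0.005149×0.0714×34.9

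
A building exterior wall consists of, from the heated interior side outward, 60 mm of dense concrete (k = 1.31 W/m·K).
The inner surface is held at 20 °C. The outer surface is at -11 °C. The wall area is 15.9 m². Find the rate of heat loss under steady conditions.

Q ≈ 10800 W

Series thermal resistances:
R_dense concrete = L/(kA) = 0.06/(1.31×15.9) = 0.002881 K/W
R_total = 0.002881 K/W
Q = ΔT / R_total = 31 / 0.002881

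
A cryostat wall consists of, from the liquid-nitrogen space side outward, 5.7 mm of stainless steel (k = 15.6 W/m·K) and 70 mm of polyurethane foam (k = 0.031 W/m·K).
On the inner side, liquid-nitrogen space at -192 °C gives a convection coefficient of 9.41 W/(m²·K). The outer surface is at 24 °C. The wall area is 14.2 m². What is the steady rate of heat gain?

Q ≈ 1300 W

Series thermal resistances:
R_inner film = 1/(h_i·A) = 1/(9.41×14.2) = 0.007484 K/W
R_stainless steel = L/(kA) = 0.0057/(15.6×14.2) = 2.573×10^-5 K/W
R_polyurethane foam = L/(kA) = 0.07/(0.031×14.2) = 0.159 K/W
R_total = 0.1665 K/W
Q = ΔT / R_total = 216 / 0.1665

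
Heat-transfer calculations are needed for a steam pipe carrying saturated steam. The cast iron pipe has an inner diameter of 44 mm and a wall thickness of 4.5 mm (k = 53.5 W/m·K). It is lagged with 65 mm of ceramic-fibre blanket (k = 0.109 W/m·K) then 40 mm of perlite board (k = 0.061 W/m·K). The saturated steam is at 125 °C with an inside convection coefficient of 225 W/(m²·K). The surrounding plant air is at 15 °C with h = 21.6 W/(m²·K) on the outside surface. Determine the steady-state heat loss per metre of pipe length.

q′ ≈ 38.7 W/m

Per-layer cylindrical resistances, series-summed:
R_inner film = 1/(h_i·2πr₁L) = 1/(225×2π×0.022×1) = 0.03215 K/W
R_cast iron pipe wall = ln(26.5/22)/(2π×53.5×1) = 5.536×10^-4 K/W
R_ceramic-fibre blanket = ln(91.5/26.5)/(2π×0.109×1) = 1.809 K/W
R_perlite board = ln(131.5/91.5)/(2π×0.061×1) = 0.9462 K/W
R_outer film = 1/(h_o·2πr_oL) = 1/(21.6×2π×0.1315×1) = 0.05603 K/W
R_total = 2.844 K/W
Q = ΔT/R_total = 110/2.844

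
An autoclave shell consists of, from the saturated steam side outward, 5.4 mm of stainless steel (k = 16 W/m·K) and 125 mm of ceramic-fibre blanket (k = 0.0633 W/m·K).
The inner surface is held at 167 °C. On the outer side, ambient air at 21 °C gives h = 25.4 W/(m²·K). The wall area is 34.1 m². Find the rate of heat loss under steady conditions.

Q ≈ 2470 W

Treating each layer as a thermal resistance in series:
R_stainless steel = L/(kA) = 0.0054/(16×34.1) = 9.897×10^-6 K/W
R_ceramic-fibre blanket = L/(kA) = 0.125/(0.0633×34.1) = 0.05791 K/W
R_outer film = 1/(h_o·A) = 1/(25.4×34.1) = 0.001155 K/W
R_total = 0.05907 K/W
Q = ΔT / R_total = 146 / 0.05907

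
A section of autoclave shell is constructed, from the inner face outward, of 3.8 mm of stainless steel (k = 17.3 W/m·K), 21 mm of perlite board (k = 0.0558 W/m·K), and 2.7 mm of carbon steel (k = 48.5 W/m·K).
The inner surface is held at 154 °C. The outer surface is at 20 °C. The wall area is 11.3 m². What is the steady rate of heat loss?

Model the wall as resistances in series:
R_stainless steel = L/(kA) = 0.0038/(17.3×11.3) = 1.944×10^-5 K/W
R_perlite board = L/(kA) = 0.021/(0.0558×11.3) = 0.0333 K/W
R_carbon steel = L/(kA) = 0.0027/(48.5×11.3) = 4.927×10^-6 K/W
R_total = 0.03333 K/W
Q = ΔT / R_total = 134 / 0.03333

Q ≈ 4020 W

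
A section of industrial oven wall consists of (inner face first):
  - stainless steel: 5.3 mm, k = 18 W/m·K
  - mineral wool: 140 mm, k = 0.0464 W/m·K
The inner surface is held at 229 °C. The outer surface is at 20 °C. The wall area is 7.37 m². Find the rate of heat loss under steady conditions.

Q ≈ 510 W

Thermal resistances in series:
R_stainless steel = L/(kA) = 0.0053/(18×7.37) = 3.995×10^-5 K/W
R_mineral wool = L/(kA) = 0.14/(0.0464×7.37) = 0.4094 K/W
R_total = 0.4094 K/W
Q = ΔT / R_total = 209 / 0.4094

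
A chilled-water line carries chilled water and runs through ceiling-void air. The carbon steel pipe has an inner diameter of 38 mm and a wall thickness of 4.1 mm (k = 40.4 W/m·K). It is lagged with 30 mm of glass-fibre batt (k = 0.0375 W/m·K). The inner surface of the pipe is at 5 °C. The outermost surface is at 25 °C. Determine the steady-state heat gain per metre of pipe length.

q′ ≈ 5.66 W/m

Radial resistances (cylindrical: R_cond = ln(r_o/r_i)/(2πkL), R_conv = 1/(h·2πrL)):
R_carbon steel pipe wall = ln(23.1/19)/(2π×40.4×1) = 7.697×10^-4 K/W
R_glass-fibre batt = ln(53.1/23.1)/(2π×0.0375×1) = 3.533 K/W
R_total = 3.533 K/W
Q = ΔT/R_total = 20/3.533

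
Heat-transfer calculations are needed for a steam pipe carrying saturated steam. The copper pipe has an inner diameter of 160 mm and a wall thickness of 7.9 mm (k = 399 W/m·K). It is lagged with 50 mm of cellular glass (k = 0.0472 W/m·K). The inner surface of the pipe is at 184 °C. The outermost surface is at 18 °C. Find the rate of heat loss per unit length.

Cylindrical conduction, so R = ln(r₂/r₁)/(2πkL) per layer, in series:
R_copper pipe wall = ln(87.9/80)/(2π×399×1) = 3.756×10^-5 K/W
R_cellular glass = ln(137.9/87.9)/(2π×0.0472×1) = 1.518 K/W
R_total = 1.519 K/W
Q = ΔT/R_total = 166/1.519

q′ ≈ 109 W/m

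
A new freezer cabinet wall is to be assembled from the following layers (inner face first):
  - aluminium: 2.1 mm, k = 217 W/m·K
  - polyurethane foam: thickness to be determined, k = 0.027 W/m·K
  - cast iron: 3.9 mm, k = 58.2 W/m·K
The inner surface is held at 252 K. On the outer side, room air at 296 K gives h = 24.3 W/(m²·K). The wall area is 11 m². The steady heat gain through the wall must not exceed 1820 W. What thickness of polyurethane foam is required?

L ≈ 6.07 mm

Treating each layer as a thermal resistance in series:
R_aluminium = L/(kA) = 0.0021/(217×11) = 8.798×10^-7 K/W
R_cast iron = L/(kA) = 0.0039/(58.2×11) = 6.092×10^-6 K/W
R_outer film = 1/(h_o·A) = 1/(24.3×11) = 0.003741 K/W
Sum of the known resistances R_other = 0.003748 K/W
Required total resistance R_tot = ΔT/Q_allow = 44/1820 = 0.02418 K/W
R_polyurethane foam = R_tot − R_other = 0.02043 K/W
L = R·k·A = 0.02043×0.027×11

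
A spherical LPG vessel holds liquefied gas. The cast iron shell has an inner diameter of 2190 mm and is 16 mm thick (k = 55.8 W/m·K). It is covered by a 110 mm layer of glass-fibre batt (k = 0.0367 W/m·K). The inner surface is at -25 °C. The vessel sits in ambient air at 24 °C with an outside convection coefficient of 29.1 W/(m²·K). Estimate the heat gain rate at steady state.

Spherical conduction: R = (1/r_in − 1/r_out)/(4πk) per layer; series-sum.
R_cast iron shell = (1/1.095 − 1/1.111)/(4π×55.8) = 1.876×10^-5 K/W
R_glass-fibre batt = (1/1.111 − 1/1.221)/(4π×0.0367) = 0.1758 K/W
R_outer film = 1/(h·4πr_o²) = 1/(29.1×4π×1.221²) = 0.001834 K/W
R_total = 0.1777 K/W
Q = ΔT/R_total = 49/0.1777

Q ≈ 276 W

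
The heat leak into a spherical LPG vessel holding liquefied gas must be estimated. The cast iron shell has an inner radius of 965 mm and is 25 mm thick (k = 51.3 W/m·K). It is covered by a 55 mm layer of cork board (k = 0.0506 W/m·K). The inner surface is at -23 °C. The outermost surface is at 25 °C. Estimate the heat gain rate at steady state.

Q ≈ 574 W

Radial (spherical) resistances in series:
R_cast iron shell = (1/0.965 − 1/0.99)/(4π×51.3) = 4.059×10^-5 K/W
R_cork board = (1/0.99 − 1/1.045)/(4π×0.0506) = 0.08361 K/W
R_total = 0.08365 K/W
Q = ΔT/R_total = 48/0.08365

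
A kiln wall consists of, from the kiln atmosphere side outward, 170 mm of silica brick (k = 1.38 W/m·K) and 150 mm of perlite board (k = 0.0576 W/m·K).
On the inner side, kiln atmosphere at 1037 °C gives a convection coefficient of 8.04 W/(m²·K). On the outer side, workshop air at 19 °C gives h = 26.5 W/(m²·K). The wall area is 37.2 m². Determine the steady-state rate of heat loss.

Q ≈ 13100 W

Using the resistance-network approach (series):
R_inner film = 1/(h_i·A) = 1/(8.04×37.2) = 0.003343 K/W
R_silica brick = L/(kA) = 0.17/(1.38×37.2) = 0.003312 K/W
R_perlite board = L/(kA) = 0.15/(0.0576×37.2) = 0.07 K/W
R_outer film = 1/(h_o·A) = 1/(26.5×37.2) = 0.001014 K/W
R_total = 0.07767 K/W
Q = ΔT / R_total = 1018 / 0.07767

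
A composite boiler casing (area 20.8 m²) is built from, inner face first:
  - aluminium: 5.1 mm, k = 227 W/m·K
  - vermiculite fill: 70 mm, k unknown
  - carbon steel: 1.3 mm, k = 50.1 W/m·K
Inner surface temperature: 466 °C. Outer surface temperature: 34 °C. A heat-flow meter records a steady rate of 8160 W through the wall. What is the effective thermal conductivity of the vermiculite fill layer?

k ≈ 0.0636 W/(m·K)

Thermal resistances in series:
R_aluminium = L/(kA) = 0.0051/(227×20.8) = 1.08×10^-6 K/W
R_carbon steel = L/(kA) = 0.0013/(50.1×20.8) = 1.248×10^-6 K/W
Sum of known resistances R_other = 2.328×10^-6 K/W
Total R = ΔT/Q = 432/8160 = 0.05294 K/W
R_vermiculite fill = R_total − R_other = 0.05294 K/W
k = L/(R·A) = 0.07/(0.05294×20.8)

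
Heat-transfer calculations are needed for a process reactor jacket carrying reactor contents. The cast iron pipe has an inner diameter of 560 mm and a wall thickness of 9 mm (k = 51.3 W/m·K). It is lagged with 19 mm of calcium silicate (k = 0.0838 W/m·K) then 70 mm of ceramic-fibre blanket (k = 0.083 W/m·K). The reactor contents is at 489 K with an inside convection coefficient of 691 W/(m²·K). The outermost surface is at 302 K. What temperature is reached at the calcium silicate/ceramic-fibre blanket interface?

T ≈ 445 K

Per-layer cylindrical resistances, series-summed:
R_inner film = 1/(h_i·2πr₁L) = 1/(691×2π×0.28×1) = 8.226×10^-4 K/W
R_cast iron pipe wall = ln(289/280)/(2π×51.3×1) = 9.815×10^-5 K/W
R_calcium silicate = ln(308/289)/(2π×0.0838×1) = 0.1209 K/W
R_ceramic-fibre blanket = ln(378/308)/(2π×0.083×1) = 0.3927 K/W
R_total = 0.5145 K/W
Q = ΔT/R_total = 187/0.5145
Q = 363 W/m
T_interface = T_inner − Q·ΣR(inner→interface) = 489 − 363×0.1219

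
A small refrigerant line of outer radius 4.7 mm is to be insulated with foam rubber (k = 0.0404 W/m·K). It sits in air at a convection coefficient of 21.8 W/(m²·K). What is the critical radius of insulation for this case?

r_cr ≈ 1.85 mm

For a cylinder r_cr = k/h = 0.0404/21.8
r_cr = 1.85 mm; since the bare radius (4.7 mm) is above r_cr, any added insulation will reduce heat loss.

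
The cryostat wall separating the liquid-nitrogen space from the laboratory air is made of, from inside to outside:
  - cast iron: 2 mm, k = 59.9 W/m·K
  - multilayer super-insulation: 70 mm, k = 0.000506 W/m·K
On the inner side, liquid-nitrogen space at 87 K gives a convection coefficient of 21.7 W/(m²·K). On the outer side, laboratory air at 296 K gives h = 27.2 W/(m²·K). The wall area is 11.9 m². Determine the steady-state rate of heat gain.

Using the resistance-network approach (series):
R_inner film = 1/(h_i·A) = 1/(21.7×11.9) = 0.003873 K/W
R_cast iron = L/(kA) = 0.002/(59.9×11.9) = 2.806×10^-6 K/W
R_multilayer super-insulation = L/(kA) = 0.07/(0.000506×11.9) = 11.63 K/W
R_outer film = 1/(h_o·A) = 1/(27.2×11.9) = 0.003089 K/W
R_total = 11.63 K/W
Q = ΔT / R_total = 209 / 11.63

Q ≈ 18 W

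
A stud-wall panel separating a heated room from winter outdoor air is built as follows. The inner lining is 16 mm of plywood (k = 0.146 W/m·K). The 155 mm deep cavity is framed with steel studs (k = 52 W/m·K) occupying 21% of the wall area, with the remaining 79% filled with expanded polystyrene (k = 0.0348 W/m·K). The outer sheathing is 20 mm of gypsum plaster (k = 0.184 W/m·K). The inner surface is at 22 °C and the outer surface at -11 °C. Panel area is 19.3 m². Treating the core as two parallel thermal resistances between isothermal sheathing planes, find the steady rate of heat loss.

Q ≈ 2740 W

Sheathing layers in series; stud and cavity paths in parallel between them.
R_inner = 0.016/(0.146×19.3) = 0.005678 K/W
R_stud  = 0.155/(52×0.21×19.3) = 7.354×10^-4 K/W
R_cav   = 0.155/(0.0348×0.79×19.3) = 0.2921 K/W
1/R_core = 1/R_stud + 1/R_cav → R_core = 7.336×10^-4 K/W
R_outer = 0.02/(0.184×19.3) = 0.005632 K/W
R_total = 0.01204 K/W
Q = ΔT/R_total = 33/0.01204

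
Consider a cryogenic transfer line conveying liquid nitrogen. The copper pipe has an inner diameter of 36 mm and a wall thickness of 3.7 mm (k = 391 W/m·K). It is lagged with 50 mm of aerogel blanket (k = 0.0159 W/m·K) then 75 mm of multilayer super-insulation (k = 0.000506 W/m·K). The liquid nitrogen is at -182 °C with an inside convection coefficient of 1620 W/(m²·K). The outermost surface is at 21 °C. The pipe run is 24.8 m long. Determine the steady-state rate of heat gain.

Treating each annulus and film as a series resistance:
R_inner film = 1/(h_i·2πr₁L) = 1/(1620×2π×0.018×24.8) = 2.201×10^-4 K/W
R_copper pipe wall = ln(21.7/18)/(2π×391×24.8) = 3.068×10^-6 K/W
R_aerogel blanket = ln(71.7/21.7)/(2π×0.0159×24.8) = 0.4824 K/W
R_multilayer super-insulation = ln(146.7/71.7)/(2π×0.000506×24.8) = 9.08 K/W
R_total = 9.562 K/W
Q = ΔT/R_total = 203/9.562

Q ≈ 21.2 W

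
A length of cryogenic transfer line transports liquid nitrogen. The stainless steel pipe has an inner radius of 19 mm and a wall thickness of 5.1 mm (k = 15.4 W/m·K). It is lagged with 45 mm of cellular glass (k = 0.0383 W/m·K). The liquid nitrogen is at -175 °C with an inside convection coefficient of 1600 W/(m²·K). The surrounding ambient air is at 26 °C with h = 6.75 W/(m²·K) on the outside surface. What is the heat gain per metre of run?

Cylindrical conduction, so R = ln(r₂/r₁)/(2πkL) per layer, in series:
R_inner film = 1/(h_i·2πr₁L) = 1/(1600×2π×0.019×1) = 0.005235 K/W
R_stainless steel pipe wall = ln(24.1/19)/(2π×15.4×1) = 0.002457 K/W
R_cellular glass = ln(69.1/24.1)/(2π×0.0383×1) = 4.377 K/W
R_outer film = 1/(h_o·2πr_oL) = 1/(6.75×2π×0.0691×1) = 0.3412 K/W
R_total = 4.726 K/W
Q = ΔT/R_total = 201/4.726

q′ ≈ 42.5 W/m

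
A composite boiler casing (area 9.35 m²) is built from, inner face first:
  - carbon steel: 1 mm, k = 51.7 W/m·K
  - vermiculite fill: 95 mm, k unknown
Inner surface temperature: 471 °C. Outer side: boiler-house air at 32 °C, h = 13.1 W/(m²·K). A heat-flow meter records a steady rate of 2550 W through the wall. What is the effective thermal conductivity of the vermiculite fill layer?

Thermal resistances in series:
R_carbon steel = L/(kA) = 0.001/(51.7×9.35) = 2.069×10^-6 K/W
R_outer film = 1/(h_o·A) = 1/(13.1×9.35) = 0.008164 K/W
Sum of known resistances R_other = 0.008166 K/W
Total R = ΔT/Q = 439/2550 = 0.1722 K/W
R_vermiculite fill = R_total − R_other = 0.164 K/W
k = L/(R·A) = 0.095/(0.164×9.35)

k ≈ 0.062 W/(m·K)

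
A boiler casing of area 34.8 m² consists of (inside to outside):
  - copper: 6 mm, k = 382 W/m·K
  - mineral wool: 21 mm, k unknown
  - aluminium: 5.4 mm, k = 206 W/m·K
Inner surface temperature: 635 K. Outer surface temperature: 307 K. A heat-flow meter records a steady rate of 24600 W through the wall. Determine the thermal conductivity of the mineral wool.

Series thermal resistances:
R_copper = L/(kA) = 0.006/(382×34.8) = 4.513×10^-7 K/W
R_aluminium = L/(kA) = 0.0054/(206×34.8) = 7.533×10^-7 K/W
Sum of known resistances R_other = 1.205×10^-6 K/W
Total R = ΔT/Q = 328/24600 = 0.01333 K/W
R_mineral wool = R_total − R_other = 0.01333 K/W
k = L/(R·A) = 0.021/(0.01333×34.8)

k ≈ 0.0453 W/(m·K)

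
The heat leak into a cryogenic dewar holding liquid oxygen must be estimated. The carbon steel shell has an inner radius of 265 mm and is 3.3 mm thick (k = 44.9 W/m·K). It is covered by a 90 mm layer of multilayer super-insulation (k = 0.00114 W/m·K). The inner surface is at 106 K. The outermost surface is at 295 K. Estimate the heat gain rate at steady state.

Each spherical layer contributes R = (1/r_i − 1/r_o)/(4πk):
R_carbon steel shell = (1/0.265 − 1/0.2683)/(4π×44.9) = 8.226×10^-5 K/W
R_multilayer super-insulation = (1/0.2683 − 1/0.3583)/(4π×0.00114) = 65.35 K/W
R_total = 65.35 K/W
Q = ΔT/R_total = 189/65.35

Q ≈ 2.89 W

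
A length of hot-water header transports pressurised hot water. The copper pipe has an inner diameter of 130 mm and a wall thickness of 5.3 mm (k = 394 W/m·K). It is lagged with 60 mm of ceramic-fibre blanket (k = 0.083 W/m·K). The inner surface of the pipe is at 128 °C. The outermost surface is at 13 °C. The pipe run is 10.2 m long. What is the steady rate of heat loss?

Radial resistances (cylindrical: R_cond = ln(r_o/r_i)/(2πkL), R_conv = 1/(h·2πrL)):
R_copper pipe wall = ln(70.3/65)/(2π×394×10.2) = 3.104×10^-6 K/W
R_ceramic-fibre blanket = ln(130.3/70.3)/(2π×0.083×10.2) = 0.116 K/W
R_total = 0.116 K/W
Q = ΔT/R_total = 115/0.116

Q ≈ 991 W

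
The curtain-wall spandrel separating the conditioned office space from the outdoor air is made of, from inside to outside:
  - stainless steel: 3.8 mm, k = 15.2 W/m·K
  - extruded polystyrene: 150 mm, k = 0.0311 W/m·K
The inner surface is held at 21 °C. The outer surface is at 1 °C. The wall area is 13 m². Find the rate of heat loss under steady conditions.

Q ≈ 53.9 W

Series thermal resistances:
R_stainless steel = L/(kA) = 0.0038/(15.2×13) = 1.923×10^-5 K/W
R_extruded polystyrene = L/(kA) = 0.15/(0.0311×13) = 0.371 K/W
R_total = 0.371 K/W
Q = ΔT / R_total = 20 / 0.371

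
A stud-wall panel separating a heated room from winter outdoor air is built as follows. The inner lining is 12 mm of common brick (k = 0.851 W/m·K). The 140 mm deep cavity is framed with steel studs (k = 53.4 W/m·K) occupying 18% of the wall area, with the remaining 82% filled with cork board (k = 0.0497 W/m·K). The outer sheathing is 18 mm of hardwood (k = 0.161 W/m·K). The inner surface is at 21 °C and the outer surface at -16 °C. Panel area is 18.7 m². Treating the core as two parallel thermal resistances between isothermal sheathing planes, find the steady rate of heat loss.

Q ≈ 4930 W

Sheathing layers in series; stud and cavity paths in parallel between them.
R_inner = 0.012/(0.851×18.7) = 7.541×10^-4 K/W
R_stud  = 0.14/(53.4×0.18×18.7) = 7.789×10^-4 K/W
R_cav   = 0.14/(0.0497×0.82×18.7) = 0.1837 K/W
1/R_core = 1/R_stud + 1/R_cav → R_core = 7.756×10^-4 K/W
R_outer = 0.018/(0.161×18.7) = 0.005979 K/W
R_total = 0.007508 K/W
Q = ΔT/R_total = 37/0.007508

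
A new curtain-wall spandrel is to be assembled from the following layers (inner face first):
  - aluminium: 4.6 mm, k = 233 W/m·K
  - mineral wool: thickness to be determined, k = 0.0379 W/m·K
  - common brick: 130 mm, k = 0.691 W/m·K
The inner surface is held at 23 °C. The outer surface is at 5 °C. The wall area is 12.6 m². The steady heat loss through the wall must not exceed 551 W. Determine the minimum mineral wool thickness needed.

L ≈ 8.47 mm

Model the wall as resistances in series:
R_aluminium = L/(kA) = 0.0046/(233×12.6) = 1.567×10^-6 K/W
R_common brick = L/(kA) = 0.13/(0.691×12.6) = 0.01493 K/W
Sum of the known resistances R_other = 0.01493 K/W
Required total resistance R_tot = ΔT/Q_allow = 18/551 = 0.03267 K/W
R_mineral wool = R_tot − R_other = 0.01774 K/W
L = R·k·A = 0.01774×0.0379×12.6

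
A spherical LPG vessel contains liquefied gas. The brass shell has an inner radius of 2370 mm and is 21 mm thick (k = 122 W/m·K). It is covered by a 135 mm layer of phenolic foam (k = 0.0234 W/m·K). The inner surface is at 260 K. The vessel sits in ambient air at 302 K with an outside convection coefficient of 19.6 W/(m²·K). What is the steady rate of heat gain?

Q ≈ 548 W

Radial (spherical) resistances in series:
R_brass shell = (1/2.37 − 1/2.391)/(4π×122) = 2.417×10^-6 K/W
R_phenolic foam = (1/2.391 − 1/2.526)/(4π×0.0234) = 0.07601 K/W
R_outer film = 1/(h·4πr_o²) = 1/(19.6×4π×2.526²) = 6.363×10^-4 K/W
R_total = 0.07665 K/W
Q = ΔT/R_total = 42/0.07665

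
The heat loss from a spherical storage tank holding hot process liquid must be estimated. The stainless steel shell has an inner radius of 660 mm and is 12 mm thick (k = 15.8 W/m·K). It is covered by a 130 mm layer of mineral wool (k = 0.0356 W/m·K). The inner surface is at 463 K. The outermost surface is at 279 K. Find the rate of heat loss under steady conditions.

Q ≈ 341 W

Each spherical layer contributes R = (1/r_i − 1/r_o)/(4πk):
R_stainless steel shell = (1/0.66 − 1/0.672)/(4π×15.8) = 1.363×10^-4 K/W
R_mineral wool = (1/0.672 − 1/0.802)/(4π×0.0356) = 0.5392 K/W
R_total = 0.5393 K/W
Q = ΔT/R_total = 184/0.5393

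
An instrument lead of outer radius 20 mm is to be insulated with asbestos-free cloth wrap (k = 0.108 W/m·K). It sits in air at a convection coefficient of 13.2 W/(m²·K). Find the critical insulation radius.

For a cylinder r_cr = k/h = 0.108/13.2
r_cr = 8.18 mm; since the bare radius (20 mm) is above r_cr, any added insulation will reduce heat loss.

r_cr ≈ 8.18 mm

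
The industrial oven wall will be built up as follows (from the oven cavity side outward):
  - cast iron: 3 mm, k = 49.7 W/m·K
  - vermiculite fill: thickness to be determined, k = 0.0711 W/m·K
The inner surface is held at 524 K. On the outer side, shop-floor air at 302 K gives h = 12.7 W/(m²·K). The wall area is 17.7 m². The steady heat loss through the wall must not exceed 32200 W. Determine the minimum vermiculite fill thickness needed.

L ≈ 3.07 mm

Model the wall as resistances in series:
R_cast iron = L/(kA) = 0.003/(49.7×17.7) = 3.41×10^-6 K/W
R_outer film = 1/(h_o·A) = 1/(12.7×17.7) = 0.004449 K/W
Sum of the known resistances R_other = 0.004452 K/W
Required total resistance R_tot = ΔT/Q_allow = 222/32200 = 0.006894 K/W
R_vermiculite fill = R_tot − R_other = 0.002442 K/W
L = R·k·A = 0.002442×0.0711×17.7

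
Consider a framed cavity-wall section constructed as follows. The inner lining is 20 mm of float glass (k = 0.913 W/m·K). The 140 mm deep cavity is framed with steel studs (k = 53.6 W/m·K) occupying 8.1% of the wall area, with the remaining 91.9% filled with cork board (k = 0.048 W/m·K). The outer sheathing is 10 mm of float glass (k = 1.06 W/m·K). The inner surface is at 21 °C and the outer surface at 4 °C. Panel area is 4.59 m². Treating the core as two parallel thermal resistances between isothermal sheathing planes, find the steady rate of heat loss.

Q ≈ 1230 W

Sheathing layers in series; stud and cavity paths in parallel between them.
R_inner = 0.02/(0.913×4.59) = 0.004773 K/W
R_stud  = 0.14/(53.6×0.081×4.59) = 0.007025 K/W
R_cav   = 0.14/(0.048×0.919×4.59) = 0.6914 K/W
1/R_core = 1/R_stud + 1/R_cav → R_core = 0.006955 K/W
R_outer = 0.01/(1.06×4.59) = 0.002055 K/W
R_total = 0.01378 K/W
Q = ΔT/R_total = 17/0.01378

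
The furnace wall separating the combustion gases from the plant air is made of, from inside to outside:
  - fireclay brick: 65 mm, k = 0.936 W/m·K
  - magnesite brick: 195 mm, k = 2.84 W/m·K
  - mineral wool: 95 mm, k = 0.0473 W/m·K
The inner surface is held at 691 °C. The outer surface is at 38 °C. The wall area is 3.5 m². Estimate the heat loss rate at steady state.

Series thermal resistances:
R_fireclay brick = L/(kA) = 0.065/(0.936×3.5) = 0.01984 K/W
R_magnesite brick = L/(kA) = 0.195/(2.84×3.5) = 0.01962 K/W
R_mineral wool = L/(kA) = 0.095/(0.0473×3.5) = 0.5738 K/W
R_total = 0.6133 K/W
Q = ΔT / R_total = 653 / 0.6133

Q ≈ 1060 W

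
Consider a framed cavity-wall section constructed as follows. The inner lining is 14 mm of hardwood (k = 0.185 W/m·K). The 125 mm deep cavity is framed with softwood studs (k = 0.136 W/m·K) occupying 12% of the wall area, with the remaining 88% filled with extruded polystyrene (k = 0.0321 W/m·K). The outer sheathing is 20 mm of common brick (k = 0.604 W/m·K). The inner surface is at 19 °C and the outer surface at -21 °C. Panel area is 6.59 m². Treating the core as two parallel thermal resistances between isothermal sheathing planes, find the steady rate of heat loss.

Q ≈ 90.5 W

Sheathing layers in series; stud and cavity paths in parallel between them.
R_inner = 0.014/(0.185×6.59) = 0.01148 K/W
R_stud  = 0.125/(0.136×0.12×6.59) = 1.162 K/W
R_cav   = 0.125/(0.0321×0.88×6.59) = 0.6715 K/W
1/R_core = 1/R_stud + 1/R_cav → R_core = 0.4256 K/W
R_outer = 0.02/(0.604×6.59) = 0.005025 K/W
R_total = 0.4421 K/W
Q = ΔT/R_total = 40/0.4421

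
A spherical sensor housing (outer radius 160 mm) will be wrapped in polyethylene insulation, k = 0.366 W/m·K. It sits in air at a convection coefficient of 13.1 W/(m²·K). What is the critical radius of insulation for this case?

For a sphere r_cr = 2k/h = 2×0.366/13.1
r_cr = 55.9 mm; since the bare radius (160 mm) is above r_cr, any added insulation will reduce heat loss.

r_cr ≈ 55.9 mm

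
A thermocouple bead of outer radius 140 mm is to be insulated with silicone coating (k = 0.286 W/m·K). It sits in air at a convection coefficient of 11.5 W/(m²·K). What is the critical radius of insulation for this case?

r_cr ≈ 49.7 mm

For a sphere r_cr = 2k/h = 2×0.286/11.5
r_cr = 49.7 mm; since the bare radius (140 mm) is above r_cr, any added insulation will reduce heat loss.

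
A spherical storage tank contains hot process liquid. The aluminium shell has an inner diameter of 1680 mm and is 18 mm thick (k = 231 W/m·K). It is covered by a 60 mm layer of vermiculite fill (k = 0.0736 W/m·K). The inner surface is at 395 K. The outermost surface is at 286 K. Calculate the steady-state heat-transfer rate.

For a spherical shell R = (1/r₁ − 1/r₂)/(4πk); film R = 1/(h·4πr²). In series:
R_aluminium shell = (1/0.84 − 1/0.858)/(4π×231) = 8.604×10^-6 K/W
R_vermiculite fill = (1/0.858 − 1/0.918)/(4π×0.0736) = 0.08236 K/W
R_total = 0.08237 K/W
Q = ΔT/R_total = 109/0.08237

Q ≈ 1320 W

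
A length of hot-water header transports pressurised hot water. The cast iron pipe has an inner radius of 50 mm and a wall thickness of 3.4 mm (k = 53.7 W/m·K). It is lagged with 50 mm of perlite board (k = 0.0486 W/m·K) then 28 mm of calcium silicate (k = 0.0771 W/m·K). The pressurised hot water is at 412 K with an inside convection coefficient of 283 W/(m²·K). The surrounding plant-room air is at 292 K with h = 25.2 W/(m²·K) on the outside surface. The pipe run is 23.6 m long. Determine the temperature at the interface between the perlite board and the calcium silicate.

For a radial system each layer contributes R = ln(r_out/r_in)/(2πkL); films add R = 1/(hA).
R_inner film = 1/(h_i·2πr₁L) = 1/(283×2π×0.05×23.6) = 4.766×10^-4 K/W
R_cast iron pipe wall = ln(53.4/50)/(2π×53.7×23.6) = 8.262×10^-6 K/W
R_perlite board = ln(103.4/53.4)/(2π×0.0486×23.6) = 0.09169 K/W
R_calcium silicate = ln(131.4/103.4)/(2π×0.0771×23.6) = 0.02096 K/W
R_outer film = 1/(h_o·2πr_oL) = 1/(25.2×2π×0.1314×23.6) = 0.002037 K/W
R_total = 0.1152 K/W
Q = ΔT/R_total = 120/0.1152
Q = 1040 W
T_interface = T_inner − Q·ΣR(inner→interface) = 412 − 1040×0.09218

T ≈ 316 K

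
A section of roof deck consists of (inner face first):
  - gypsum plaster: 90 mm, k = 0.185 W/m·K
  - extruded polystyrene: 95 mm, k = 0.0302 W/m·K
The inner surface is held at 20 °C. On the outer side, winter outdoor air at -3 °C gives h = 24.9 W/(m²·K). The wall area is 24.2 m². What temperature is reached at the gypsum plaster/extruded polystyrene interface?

T ≈ 17 °C

Model the wall as resistances in series:
R_gypsum plaster = L/(kA) = 0.09/(0.185×24.2) = 0.0201 K/W
R_extruded polystyrene = L/(kA) = 0.095/(0.0302×24.2) = 0.13 K/W
R_outer film = 1/(h_o·A) = 1/(24.9×24.2) = 0.00166 K/W
R_total = 0.1517 K/W;  Q = ΔT/R_total = 23/0.1517 = 151.6 W
T_interface = T_inner − Q·ΣR(inner→interface) = 20 − 152×0.0201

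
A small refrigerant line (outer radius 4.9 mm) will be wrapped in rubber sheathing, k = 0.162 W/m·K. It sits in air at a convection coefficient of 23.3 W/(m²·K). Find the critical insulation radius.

For a cylinder r_cr = k/h = 0.162/23.3
r_cr = 6.95 mm; since the bare radius (4.9 mm) is below r_cr, adding a thin layer of insulation will *increase* heat loss.

r_cr ≈ 6.95 mm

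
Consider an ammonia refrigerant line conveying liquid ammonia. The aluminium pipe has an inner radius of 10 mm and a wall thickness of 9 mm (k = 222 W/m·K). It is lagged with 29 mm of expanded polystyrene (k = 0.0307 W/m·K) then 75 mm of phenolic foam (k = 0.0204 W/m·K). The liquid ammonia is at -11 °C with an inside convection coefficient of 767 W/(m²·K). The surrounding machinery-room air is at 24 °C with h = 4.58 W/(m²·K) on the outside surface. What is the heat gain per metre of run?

Per-layer cylindrical resistances, series-summed:
R_inner film = 1/(h_i·2πr₁L) = 1/(767×2π×0.01×1) = 0.02075 K/W
R_aluminium pipe wall = ln(19/10)/(2π×222×1) = 4.602×10^-4 K/W
R_expanded polystyrene = ln(48/19)/(2π×0.0307×1) = 4.805 K/W
R_phenolic foam = ln(123/48)/(2π×0.0204×1) = 7.341 K/W
R_outer film = 1/(h_o·2πr_oL) = 1/(4.58×2π×0.123×1) = 0.2825 K/W
R_total = 12.45 K/W
Q = ΔT/R_total = 35/12.45

q′ ≈ 2.81 W/m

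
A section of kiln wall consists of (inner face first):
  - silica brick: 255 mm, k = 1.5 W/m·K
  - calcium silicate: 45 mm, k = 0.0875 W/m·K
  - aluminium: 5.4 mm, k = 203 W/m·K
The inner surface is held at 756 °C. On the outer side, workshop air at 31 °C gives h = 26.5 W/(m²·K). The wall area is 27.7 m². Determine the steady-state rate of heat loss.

Thermal resistances in series:
R_silica brick = L/(kA) = 0.255/(1.5×27.7) = 0.006137 K/W
R_calcium silicate = L/(kA) = 0.045/(0.0875×27.7) = 0.01857 K/W
R_aluminium = L/(kA) = 0.0054/(203×27.7) = 9.603×10^-7 K/W
R_outer film = 1/(h_o·A) = 1/(26.5×27.7) = 0.001362 K/W
R_total = 0.02607 K/W
Q = ΔT / R_total = 725 / 0.02607

Q ≈ 27800 W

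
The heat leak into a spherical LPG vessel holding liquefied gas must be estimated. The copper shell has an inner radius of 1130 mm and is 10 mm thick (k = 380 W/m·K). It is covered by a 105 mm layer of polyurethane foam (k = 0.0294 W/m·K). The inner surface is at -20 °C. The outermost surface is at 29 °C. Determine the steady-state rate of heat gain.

Spherical conduction: R = (1/r_in − 1/r_out)/(4πk) per layer; series-sum.
R_copper shell = (1/1.13 − 1/1.14)/(4π×380) = 1.626×10^-6 K/W
R_polyurethane foam = (1/1.14 − 1/1.245)/(4π×0.0294) = 0.2002 K/W
R_total = 0.2002 K/W
Q = ΔT/R_total = 49/0.2002

Q ≈ 245 W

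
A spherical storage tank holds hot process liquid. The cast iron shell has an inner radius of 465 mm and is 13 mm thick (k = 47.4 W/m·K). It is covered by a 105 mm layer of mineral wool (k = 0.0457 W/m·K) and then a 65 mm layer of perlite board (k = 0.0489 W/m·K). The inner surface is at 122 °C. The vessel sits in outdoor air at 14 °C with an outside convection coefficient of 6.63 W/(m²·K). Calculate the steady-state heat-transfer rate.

Q ≈ 112 W

For a spherical shell R = (1/r₁ − 1/r₂)/(4πk); film R = 1/(h·4πr²). In series:
R_cast iron shell = (1/0.465 − 1/0.478)/(4π×47.4) = 9.819×10^-5 K/W
R_mineral wool = (1/0.478 − 1/0.583)/(4π×0.0457) = 0.6561 K/W
R_perlite board = (1/0.583 − 1/0.648)/(4π×0.0489) = 0.28 K/W
R_outer film = 1/(h·4πr_o²) = 1/(6.63×4π×0.648²) = 0.02858 K/W
R_total = 0.9648 K/W
Q = ΔT/R_total = 108/0.9648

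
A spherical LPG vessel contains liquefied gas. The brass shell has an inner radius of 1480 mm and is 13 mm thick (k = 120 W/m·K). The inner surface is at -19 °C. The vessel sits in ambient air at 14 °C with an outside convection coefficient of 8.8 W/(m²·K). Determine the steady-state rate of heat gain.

Q ≈ 8130 W

For a spherical shell R = (1/r₁ − 1/r₂)/(4πk); film R = 1/(h·4πr²). In series:
R_brass shell = (1/1.48 − 1/1.493)/(4π×120) = 3.901×10^-6 K/W
R_outer film = 1/(h·4πr_o²) = 1/(8.8×4π×1.493²) = 0.004057 K/W
R_total = 0.004061 K/W
Q = ΔT/R_total = 33/0.004061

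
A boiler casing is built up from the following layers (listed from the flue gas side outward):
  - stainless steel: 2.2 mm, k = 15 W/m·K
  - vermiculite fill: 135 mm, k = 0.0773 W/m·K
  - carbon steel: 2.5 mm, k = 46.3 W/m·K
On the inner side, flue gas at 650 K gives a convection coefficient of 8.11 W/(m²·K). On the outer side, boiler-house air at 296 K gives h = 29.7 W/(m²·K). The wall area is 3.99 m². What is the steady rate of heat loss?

Q ≈ 742 W

Series thermal resistances:
R_inner film = 1/(h_i·A) = 1/(8.11×3.99) = 0.0309 K/W
R_stainless steel = L/(kA) = 0.0022/(15×3.99) = 3.676×10^-5 K/W
R_vermiculite fill = L/(kA) = 0.135/(0.0773×3.99) = 0.4377 K/W
R_carbon steel = L/(kA) = 0.0025/(46.3×3.99) = 1.353×10^-5 K/W
R_outer film = 1/(h_o·A) = 1/(29.7×3.99) = 0.008439 K/W
R_total = 0.4771 K/W
Q = ΔT / R_total = 354 / 0.4771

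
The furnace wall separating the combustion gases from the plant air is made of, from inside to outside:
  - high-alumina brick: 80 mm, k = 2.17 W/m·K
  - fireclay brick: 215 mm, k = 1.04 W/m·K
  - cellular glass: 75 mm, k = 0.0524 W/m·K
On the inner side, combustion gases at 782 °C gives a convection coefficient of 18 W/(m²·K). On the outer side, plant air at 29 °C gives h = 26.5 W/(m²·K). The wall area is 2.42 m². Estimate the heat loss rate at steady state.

Q ≈ 1030 W

Using the resistance-network approach (series):
R_inner film = 1/(h_i·A) = 1/(18×2.42) = 0.02296 K/W
R_high-alumina brick = L/(kA) = 0.08/(2.17×2.42) = 0.01523 K/W
R_fireclay brick = L/(kA) = 0.215/(1.04×2.42) = 0.08543 K/W
R_cellular glass = L/(kA) = 0.075/(0.0524×2.42) = 0.5914 K/W
R_outer film = 1/(h_o·A) = 1/(26.5×2.42) = 0.01559 K/W
R_total = 0.7307 K/W
Q = ΔT / R_total = 753 / 0.7307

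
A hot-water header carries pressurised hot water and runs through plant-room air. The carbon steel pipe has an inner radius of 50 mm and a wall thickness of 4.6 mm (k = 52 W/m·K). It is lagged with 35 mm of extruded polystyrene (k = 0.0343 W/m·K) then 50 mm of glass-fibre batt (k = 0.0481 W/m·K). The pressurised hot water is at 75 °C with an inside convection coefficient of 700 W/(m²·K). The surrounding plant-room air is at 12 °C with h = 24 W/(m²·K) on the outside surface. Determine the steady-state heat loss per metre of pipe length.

Radial resistances (cylindrical: R_cond = ln(r_o/r_i)/(2πkL), R_conv = 1/(h·2πrL)):
R_inner film = 1/(h_i·2πr₁L) = 1/(700×2π×0.05×1) = 0.004547 K/W
R_carbon steel pipe wall = ln(54.6/50)/(2π×52×1) = 2.694×10^-4 K/W
R_extruded polystyrene = ln(89.6/54.6)/(2π×0.0343×1) = 2.298 K/W
R_glass-fibre batt = ln(139.6/89.6)/(2π×0.0481×1) = 1.467 K/W
R_outer film = 1/(h_o·2πr_oL) = 1/(24×2π×0.1396×1) = 0.0475 K/W
R_total = 3.818 K/W
Q = ΔT/R_total = 63/3.818

q′ ≈ 16.5 W/m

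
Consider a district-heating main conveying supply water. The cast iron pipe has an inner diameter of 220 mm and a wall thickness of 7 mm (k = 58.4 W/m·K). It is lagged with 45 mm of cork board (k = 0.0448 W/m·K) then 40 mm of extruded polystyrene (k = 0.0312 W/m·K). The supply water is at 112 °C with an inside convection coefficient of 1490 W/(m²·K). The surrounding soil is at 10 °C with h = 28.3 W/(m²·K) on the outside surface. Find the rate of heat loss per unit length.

q′ ≈ 44.1 W/m

Cylindrical conduction, so R = ln(r₂/r₁)/(2πkL) per layer, in series:
R_inner film = 1/(h_i·2πr₁L) = 1/(1490×2π×0.11×1) = 9.71×10^-4 K/W
R_cast iron pipe wall = ln(117/110)/(2π×58.4×1) = 1.681×10^-4 K/W
R_cork board = ln(162/117)/(2π×0.0448×1) = 1.156 K/W
R_extruded polystyrene = ln(202/162)/(2π×0.0312×1) = 1.126 K/W
R_outer film = 1/(h_o·2πr_oL) = 1/(28.3×2π×0.202×1) = 0.02784 K/W
R_total = 2.311 K/W
Q = ΔT/R_total = 102/2.311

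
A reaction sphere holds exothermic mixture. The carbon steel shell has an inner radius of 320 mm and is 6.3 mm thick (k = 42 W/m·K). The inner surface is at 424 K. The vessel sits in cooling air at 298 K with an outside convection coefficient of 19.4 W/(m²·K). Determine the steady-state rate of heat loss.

Radial (spherical) resistances in series:
R_carbon steel shell = (1/0.32 − 1/0.3263)/(4π×42) = 1.143×10^-4 K/W
R_outer film = 1/(h·4πr_o²) = 1/(19.4×4π×0.3263²) = 0.03853 K/W
R_total = 0.03864 K/W
Q = ΔT/R_total = 126/0.03864

Q ≈ 3260 W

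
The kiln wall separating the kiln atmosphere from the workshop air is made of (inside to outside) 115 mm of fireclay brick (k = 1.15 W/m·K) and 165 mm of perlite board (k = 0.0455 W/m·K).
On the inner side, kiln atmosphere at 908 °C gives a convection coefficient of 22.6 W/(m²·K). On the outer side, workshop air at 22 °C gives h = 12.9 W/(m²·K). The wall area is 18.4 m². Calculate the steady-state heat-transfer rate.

Series thermal resistances:
R_inner film = 1/(h_i·A) = 1/(22.6×18.4) = 0.002405 K/W
R_fireclay brick = L/(kA) = 0.115/(1.15×18.4) = 0.005435 K/W
R_perlite board = L/(kA) = 0.165/(0.0455×18.4) = 0.1971 K/W
R_outer film = 1/(h_o·A) = 1/(12.9×18.4) = 0.004213 K/W
R_total = 0.2091 K/W
Q = ΔT / R_total = 886 / 0.2091

Q ≈ 4240 W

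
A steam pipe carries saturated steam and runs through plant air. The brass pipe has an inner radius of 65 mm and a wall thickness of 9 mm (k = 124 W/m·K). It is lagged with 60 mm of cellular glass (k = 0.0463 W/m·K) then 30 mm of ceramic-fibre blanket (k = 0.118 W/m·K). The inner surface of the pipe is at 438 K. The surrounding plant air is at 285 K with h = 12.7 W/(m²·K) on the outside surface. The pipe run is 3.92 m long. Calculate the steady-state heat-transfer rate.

Q ≈ 251 W

Radial resistances (cylindrical: R_cond = ln(r_o/r_i)/(2πkL), R_conv = 1/(h·2πrL)):
R_brass pipe wall = ln(74/65)/(2π×124×3.92) = 4.246×10^-5 K/W
R_cellular glass = ln(134/74)/(2π×0.0463×3.92) = 0.5207 K/W
R_ceramic-fibre blanket = ln(164/134)/(2π×0.118×3.92) = 0.06951 K/W
R_outer film = 1/(h_o·2πr_oL) = 1/(12.7×2π×0.164×3.92) = 0.01949 K/W
R_total = 0.6097 K/W
Q = ΔT/R_total = 153/0.6097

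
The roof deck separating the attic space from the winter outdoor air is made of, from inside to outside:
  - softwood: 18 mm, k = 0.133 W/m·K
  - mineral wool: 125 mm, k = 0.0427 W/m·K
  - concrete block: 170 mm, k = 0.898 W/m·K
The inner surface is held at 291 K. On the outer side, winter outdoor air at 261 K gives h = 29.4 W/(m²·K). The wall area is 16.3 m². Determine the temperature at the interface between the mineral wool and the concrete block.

T ≈ 263 K

Series thermal resistances:
R_softwood = L/(kA) = 0.018/(0.133×16.3) = 0.008303 K/W
R_mineral wool = L/(kA) = 0.125/(0.0427×16.3) = 0.1796 K/W
R_concrete block = L/(kA) = 0.17/(0.898×16.3) = 0.01161 K/W
R_outer film = 1/(h_o·A) = 1/(29.4×16.3) = 0.002087 K/W
R_total = 0.2016 K/W;  Q = ΔT/R_total = 30/0.2016 = 148.8 W
T_interface = T_inner − Q·ΣR(inner→interface) = 291 − 149×0.1879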